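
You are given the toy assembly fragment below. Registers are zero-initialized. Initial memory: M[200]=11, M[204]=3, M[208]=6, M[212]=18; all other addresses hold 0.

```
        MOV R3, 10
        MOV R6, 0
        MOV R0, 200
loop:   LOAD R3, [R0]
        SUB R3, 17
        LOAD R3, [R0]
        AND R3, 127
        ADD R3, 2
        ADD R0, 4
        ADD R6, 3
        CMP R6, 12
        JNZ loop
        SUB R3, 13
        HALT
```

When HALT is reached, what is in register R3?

R3=10
R6=0
R0=200
R3=M[200]=11
R3=11-17=-6
R3=M[200]=11
R3=11&127=11
R3=11+2=13
R0=200+4=204
R6=0+3=3
CMP R6, 12  (cmp 3,12)
JNZ loop: taken
R3=M[204]=3
R3=3-17=-14
R3=M[204]=3
R3=3&127=3
R3=3+2=5
R0=204+4=208
R6=3+3=6
CMP R6, 12  (cmp 6,12)
JNZ loop: taken
R3=M[208]=6
R3=6-17=-11
R3=M[208]=6
R3=6&127=6
R3=6+2=8
R0=208+4=212
R6=6+3=9
CMP R6, 12  (cmp 9,12)
JNZ loop: taken
R3=M[212]=18
R3=18-17=1
R3=M[212]=18
R3=18&127=18
R3=18+2=20
R0=212+4=216
R6=9+3=12
CMP R6, 12  (cmp 12,12)
JNZ loop: not taken
R3=20-13=7
halt.

7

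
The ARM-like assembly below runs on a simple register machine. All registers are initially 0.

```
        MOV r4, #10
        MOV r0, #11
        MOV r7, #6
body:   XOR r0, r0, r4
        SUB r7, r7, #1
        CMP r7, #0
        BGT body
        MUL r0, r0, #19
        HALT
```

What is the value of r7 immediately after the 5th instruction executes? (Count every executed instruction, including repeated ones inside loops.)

MOV r4, #10 → r4=10
MOV r0, #11 → r0=11
MOV r7, #6 → r7=6
XOR r0, r0, r4 → r0=11^10=1
SUB r7, r7, #1 → r7=6-1=5
After step 5: r7 = 5.

5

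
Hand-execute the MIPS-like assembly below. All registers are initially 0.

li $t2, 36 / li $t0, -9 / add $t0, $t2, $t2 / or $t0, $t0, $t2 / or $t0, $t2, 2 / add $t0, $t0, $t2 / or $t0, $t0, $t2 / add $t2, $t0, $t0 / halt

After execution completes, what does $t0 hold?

110

li $t2, 36 → $t2=36
li $t0, -9 → $t0=-9
add $t0, $t2, $t2 → $t0=36+36=72
or $t0, $t0, $t2 → $t0=72|36=108
or $t0, $t2, 2 → $t0=36|2=38
add $t0, $t0, $t2 → $t0=38+36=74
or $t0, $t0, $t2 → $t0=74|36=110
add $t2, $t0, $t0 → $t2=110+110=220
halt.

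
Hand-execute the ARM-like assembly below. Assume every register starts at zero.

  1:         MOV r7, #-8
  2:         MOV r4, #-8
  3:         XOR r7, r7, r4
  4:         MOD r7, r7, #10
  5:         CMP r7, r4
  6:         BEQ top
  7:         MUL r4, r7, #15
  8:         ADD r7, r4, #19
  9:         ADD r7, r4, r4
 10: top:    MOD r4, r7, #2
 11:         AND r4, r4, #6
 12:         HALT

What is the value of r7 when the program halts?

0

after MOV r7, #-8: r7=-8
after MOV r4, #-8: r4=-8
after XOR r7, r7, r4: r7=(-8)^(-8)=0
after MOD r7, r7, #10: r7=0%10=0
CMP r7, r4  (cmp 0,-8)
BEQ top: not taken
after MUL r4, r7, #15: r4=0*15=0
after ADD r7, r4, #19: r7=0+19=19
after ADD r7, r4, r4: r7=0+0=0
after MOD r4, r7, #2: r4=0%2=0
after AND r4, r4, #6: r4=0&6=0
halt.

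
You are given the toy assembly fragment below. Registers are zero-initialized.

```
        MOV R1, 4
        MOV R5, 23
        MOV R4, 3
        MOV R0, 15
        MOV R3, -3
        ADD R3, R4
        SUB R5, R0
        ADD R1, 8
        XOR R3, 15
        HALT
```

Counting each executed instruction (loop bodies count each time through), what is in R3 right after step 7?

0

R1=4
R5=23
R4=3
R0=15
R3=-3
R3=(-3)+3=0
R5=23-15=8
After step 7: R3 = 0.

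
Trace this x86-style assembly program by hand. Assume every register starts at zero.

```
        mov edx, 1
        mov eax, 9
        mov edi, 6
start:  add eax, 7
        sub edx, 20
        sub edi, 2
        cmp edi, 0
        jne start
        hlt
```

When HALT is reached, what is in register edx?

after mov edx, 1: edx=1
after mov eax, 9: eax=9
after mov edi, 6: edi=6
after add eax, 7: eax=9+7=16
after sub edx, 20: edx=1-20=-19
after sub edi, 2: edi=6-2=4
cmp edi, 0  (cmp 4,0)
jne start: taken
after add eax, 7: eax=16+7=23
after sub edx, 20: edx=(-19)-20=-39
after sub edi, 2: edi=4-2=2
cmp edi, 0  (cmp 2,0)
jne start: taken
after add eax, 7: eax=23+7=30
after sub edx, 20: edx=(-39)-20=-59
after sub edi, 2: edi=2-2=0
cmp edi, 0  (cmp 0,0)
jne start: not taken
halt.

-59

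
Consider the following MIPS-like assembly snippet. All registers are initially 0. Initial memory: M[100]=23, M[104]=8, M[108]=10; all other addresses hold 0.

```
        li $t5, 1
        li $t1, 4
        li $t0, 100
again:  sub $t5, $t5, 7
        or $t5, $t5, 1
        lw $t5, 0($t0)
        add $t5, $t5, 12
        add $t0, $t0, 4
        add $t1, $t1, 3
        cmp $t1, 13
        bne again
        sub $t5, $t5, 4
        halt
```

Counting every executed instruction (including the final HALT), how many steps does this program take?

29

li $t5, 1 → $t5=1
li $t1, 4 → $t1=4
li $t0, 100 → $t0=100
sub $t5, $t5, 7 → $t5=1-7=-6
or $t5, $t5, 1 → $t5=(-6)|1=-5
lw $t5, 0($t0) → $t5=M[100]=23
add $t5, $t5, 12 → $t5=23+12=35
add $t0, $t0, 4 → $t0=100+4=104
add $t1, $t1, 3 → $t1=4+3=7
cmp $t1, 13  (cmp 7,13)
bne again: taken
sub $t5, $t5, 7 → $t5=35-7=28
or $t5, $t5, 1 → $t5=28|1=29
lw $t5, 0($t0) → $t5=M[104]=8
add $t5, $t5, 12 → $t5=8+12=20
add $t0, $t0, 4 → $t0=104+4=108
add $t1, $t1, 3 → $t1=7+3=10
cmp $t1, 13  (cmp 10,13)
bne again: taken
sub $t5, $t5, 7 → $t5=20-7=13
or $t5, $t5, 1 → $t5=13|1=13
lw $t5, 0($t0) → $t5=M[108]=10
add $t5, $t5, 12 → $t5=10+12=22
add $t0, $t0, 4 → $t0=108+4=112
add $t1, $t1, 3 → $t1=10+3=13
cmp $t1, 13  (cmp 13,13)
bne again: not taken
sub $t5, $t5, 4 → $t5=22-4=18
halt.
Total executed instructions: 29.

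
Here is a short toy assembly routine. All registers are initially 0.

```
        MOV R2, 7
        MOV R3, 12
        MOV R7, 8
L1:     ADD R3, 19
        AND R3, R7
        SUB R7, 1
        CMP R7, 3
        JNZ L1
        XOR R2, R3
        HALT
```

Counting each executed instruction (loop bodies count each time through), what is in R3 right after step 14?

R2=7
R3=12
R7=8
R3=12+19=31
R3=31&8=8
R7=8-1=7
CMP R7, 3  (cmp 7,3)
JNZ L1: taken
R3=8+19=27
R3=27&7=3
R7=7-1=6
CMP R7, 3  (cmp 6,3)
JNZ L1: taken
R3=3+19=22
After step 14: R3 = 22.

22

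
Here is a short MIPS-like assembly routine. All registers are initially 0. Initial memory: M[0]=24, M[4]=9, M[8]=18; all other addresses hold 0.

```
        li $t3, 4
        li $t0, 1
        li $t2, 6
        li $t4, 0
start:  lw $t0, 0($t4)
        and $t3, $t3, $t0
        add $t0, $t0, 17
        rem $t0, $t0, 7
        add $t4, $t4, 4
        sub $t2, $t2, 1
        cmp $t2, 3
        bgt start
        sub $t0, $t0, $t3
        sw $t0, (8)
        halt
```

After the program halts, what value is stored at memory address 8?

0

$t3=4
$t0=1
$t2=6
$t4=0
$t0=M[0]=24
$t3=4&24=0
$t0=24+17=41
$t0=41%7=6
$t4=0+4=4
$t2=6-1=5
cmp $t2, 3  (cmp 5,3)
bgt start: taken
$t0=M[4]=9
$t3=0&9=0
$t0=9+17=26
$t0=26%7=5
$t4=4+4=8
$t2=5-1=4
cmp $t2, 3  (cmp 4,3)
bgt start: taken
$t0=M[8]=18
$t3=0&18=0
$t0=18+17=35
$t0=35%7=0
$t4=8+4=12
$t2=4-1=3
cmp $t2, 3  (cmp 3,3)
bgt start: not taken
$t0=0-0=0
sw $t0, (8) → M[8]=0
halt.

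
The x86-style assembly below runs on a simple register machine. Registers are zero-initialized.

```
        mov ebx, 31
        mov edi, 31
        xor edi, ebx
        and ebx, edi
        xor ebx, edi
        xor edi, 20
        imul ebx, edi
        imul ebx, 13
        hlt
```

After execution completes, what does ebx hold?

after mov ebx, 31: ebx=31
after mov edi, 31: edi=31
after xor edi, ebx: edi=31^31=0
after and ebx, edi: ebx=31&0=0
after xor ebx, edi: ebx=0^0=0
after xor edi, 20: edi=0^20=20
after imul ebx, edi: ebx=0*20=0
after imul ebx, 13: ebx=0*13=0
halt.

0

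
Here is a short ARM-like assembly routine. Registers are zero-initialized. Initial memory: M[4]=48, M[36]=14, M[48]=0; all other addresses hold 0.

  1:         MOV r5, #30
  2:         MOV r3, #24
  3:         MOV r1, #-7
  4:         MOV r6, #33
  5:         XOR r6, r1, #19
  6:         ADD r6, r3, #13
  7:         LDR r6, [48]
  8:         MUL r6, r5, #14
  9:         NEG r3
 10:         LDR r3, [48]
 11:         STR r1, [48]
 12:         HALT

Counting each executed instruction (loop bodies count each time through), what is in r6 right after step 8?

420

after MOV r5, #30: r5=30
after MOV r3, #24: r3=24
after MOV r1, #-7: r1=-7
after MOV r6, #33: r6=33
after XOR r6, r1, #19: r6=(-7)^19=-22
after ADD r6, r3, #13: r6=24+13=37
after LDR r6, [48]: r6=M[48]=0
after MUL r6, r5, #14: r6=30*14=420
After step 8: r6 = 420.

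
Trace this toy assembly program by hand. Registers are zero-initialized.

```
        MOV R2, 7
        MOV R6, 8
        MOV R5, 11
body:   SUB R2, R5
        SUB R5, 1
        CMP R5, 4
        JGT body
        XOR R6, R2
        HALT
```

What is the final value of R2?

MOV R2, 7 → R2=7
MOV R6, 8 → R6=8
MOV R5, 11 → R5=11
SUB R2, R5 → R2=7-11=-4
SUB R5, 1 → R5=11-1=10
CMP R5, 4  (cmp 10,4)
JGT body: taken
SUB R2, R5 → R2=(-4)-10=-14
SUB R5, 1 → R5=10-1=9
CMP R5, 4  (cmp 9,4)
JGT body: taken
SUB R2, R5 → R2=(-14)-9=-23
SUB R5, 1 → R5=9-1=8
CMP R5, 4  (cmp 8,4)
JGT body: taken
SUB R2, R5 → R2=(-23)-8=-31
SUB R5, 1 → R5=8-1=7
CMP R5, 4  (cmp 7,4)
JGT body: taken
SUB R2, R5 → R2=(-31)-7=-38
SUB R5, 1 → R5=7-1=6
CMP R5, 4  (cmp 6,4)
JGT body: taken
SUB R2, R5 → R2=(-38)-6=-44
SUB R5, 1 → R5=6-1=5
CMP R5, 4  (cmp 5,4)
JGT body: taken
SUB R2, R5 → R2=(-44)-5=-49
SUB R5, 1 → R5=5-1=4
CMP R5, 4  (cmp 4,4)
JGT body: not taken
XOR R6, R2 → R6=8^(-49)=-57
halt.

-49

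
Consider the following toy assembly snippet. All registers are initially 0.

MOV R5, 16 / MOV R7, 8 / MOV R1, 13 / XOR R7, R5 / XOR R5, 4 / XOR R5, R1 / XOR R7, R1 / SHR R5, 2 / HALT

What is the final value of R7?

21

R5=16
R7=8
R1=13
R7=8^16=24
R5=16^4=20
R5=20^13=25
R7=24^13=21
R5=25>>2=6
halt.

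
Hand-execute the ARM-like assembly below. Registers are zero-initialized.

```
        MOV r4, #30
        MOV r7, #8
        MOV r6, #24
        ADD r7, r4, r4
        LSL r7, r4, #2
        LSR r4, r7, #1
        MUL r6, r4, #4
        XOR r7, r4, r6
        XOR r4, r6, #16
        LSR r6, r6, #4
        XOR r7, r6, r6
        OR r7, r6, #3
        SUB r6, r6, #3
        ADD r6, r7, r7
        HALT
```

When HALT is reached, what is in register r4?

MOV r4, #30 → r4=30
MOV r7, #8 → r7=8
MOV r6, #24 → r6=24
ADD r7, r4, r4 → r7=30+30=60
LSL r7, r4, #2 → r7=30<<2=120
LSR r4, r7, #1 → r4=120>>1=60
MUL r6, r4, #4 → r6=60*4=240
XOR r7, r4, r6 → r7=60^240=204
XOR r4, r6, #16 → r4=240^16=224
LSR r6, r6, #4 → r6=240>>4=15
XOR r7, r6, r6 → r7=15^15=0
OR r7, r6, #3 → r7=15|3=15
SUB r6, r6, #3 → r6=15-3=12
ADD r6, r7, r7 → r6=15+15=30
halt.

224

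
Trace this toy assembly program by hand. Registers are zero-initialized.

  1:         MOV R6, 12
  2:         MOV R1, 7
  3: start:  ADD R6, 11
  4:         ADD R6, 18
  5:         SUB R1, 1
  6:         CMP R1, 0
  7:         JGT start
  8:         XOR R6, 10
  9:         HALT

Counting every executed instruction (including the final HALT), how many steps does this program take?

after MOV R6, 12: R6=12
after MOV R1, 7: R1=7
after ADD R6, 11: R6=12+11=23
after ADD R6, 18: R6=23+18=41
after SUB R1, 1: R1=7-1=6
CMP R1, 0  (cmp 6,0)
JGT start: taken
after ADD R6, 11: R6=41+11=52
after ADD R6, 18: R6=52+18=70
after SUB R1, 1: R1=6-1=5
CMP R1, 0  (cmp 5,0)
JGT start: taken
after ADD R6, 11: R6=70+11=81
after ADD R6, 18: R6=81+18=99
after SUB R1, 1: R1=5-1=4
CMP R1, 0  (cmp 4,0)
JGT start: taken
after ADD R6, 11: R6=99+11=110
after ADD R6, 18: R6=110+18=128
after SUB R1, 1: R1=4-1=3
CMP R1, 0  (cmp 3,0)
JGT start: taken
after ADD R6, 11: R6=128+11=139
after ADD R6, 18: R6=139+18=157
after SUB R1, 1: R1=3-1=2
CMP R1, 0  (cmp 2,0)
JGT start: taken
after ADD R6, 11: R6=157+11=168
after ADD R6, 18: R6=168+18=186
after SUB R1, 1: R1=2-1=1
CMP R1, 0  (cmp 1,0)
JGT start: taken
after ADD R6, 11: R6=186+11=197
after ADD R6, 18: R6=197+18=215
after SUB R1, 1: R1=1-1=0
CMP R1, 0  (cmp 0,0)
JGT start: not taken
after XOR R6, 10: R6=215^10=221
halt.
Total executed instructions: 39.

39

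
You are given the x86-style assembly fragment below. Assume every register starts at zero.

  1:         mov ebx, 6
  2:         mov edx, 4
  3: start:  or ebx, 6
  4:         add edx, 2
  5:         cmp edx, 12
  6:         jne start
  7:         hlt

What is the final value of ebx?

6

mov ebx, 6 → ebx=6
mov edx, 4 → edx=4
or ebx, 6 → ebx=6|6=6
add edx, 2 → edx=4+2=6
cmp edx, 12  (cmp 6,12)
jne start: taken
or ebx, 6 → ebx=6|6=6
add edx, 2 → edx=6+2=8
cmp edx, 12  (cmp 8,12)
jne start: taken
or ebx, 6 → ebx=6|6=6
add edx, 2 → edx=8+2=10
cmp edx, 12  (cmp 10,12)
jne start: taken
or ebx, 6 → ebx=6|6=6
add edx, 2 → edx=10+2=12
cmp edx, 12  (cmp 12,12)
jne start: not taken
halt.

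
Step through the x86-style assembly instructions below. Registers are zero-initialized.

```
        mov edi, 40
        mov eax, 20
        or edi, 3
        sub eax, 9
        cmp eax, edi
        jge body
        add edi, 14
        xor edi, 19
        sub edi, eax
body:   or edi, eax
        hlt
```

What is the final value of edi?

31

edi=40
eax=20
edi=40|3=43
eax=20-9=11
cmp eax, edi  (cmp 11,43)
jge body: not taken
edi=43+14=57
edi=57^19=42
edi=42-11=31
edi=31|11=31
halt.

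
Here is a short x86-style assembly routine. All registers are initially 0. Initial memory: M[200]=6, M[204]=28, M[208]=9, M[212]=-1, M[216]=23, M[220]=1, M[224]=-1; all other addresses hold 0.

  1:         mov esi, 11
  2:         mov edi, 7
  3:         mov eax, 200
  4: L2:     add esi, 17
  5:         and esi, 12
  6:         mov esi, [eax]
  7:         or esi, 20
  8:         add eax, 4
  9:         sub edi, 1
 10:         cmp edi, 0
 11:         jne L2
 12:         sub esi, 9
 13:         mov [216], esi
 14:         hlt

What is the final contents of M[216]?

esi=11
edi=7
eax=200
esi=11+17=28
esi=28&12=12
esi=M[200]=6
esi=6|20=22
eax=200+4=204
edi=7-1=6
cmp edi, 0  (cmp 6,0)
jne L2: taken
esi=22+17=39
esi=39&12=4
esi=M[204]=28
esi=28|20=28
eax=204+4=208
edi=6-1=5
cmp edi, 0  (cmp 5,0)
jne L2: taken
esi=28+17=45
esi=45&12=12
esi=M[208]=9
esi=9|20=29
eax=208+4=212
edi=5-1=4
cmp edi, 0  (cmp 4,0)
jne L2: taken
esi=29+17=46
esi=46&12=12
esi=M[212]=-1
esi=(-1)|20=-1
eax=212+4=216
edi=4-1=3
cmp edi, 0  (cmp 3,0)
jne L2: taken
esi=(-1)+17=16
esi=16&12=0
esi=M[216]=23
esi=23|20=23
eax=216+4=220
edi=3-1=2
cmp edi, 0  (cmp 2,0)
jne L2: taken
esi=23+17=40
esi=40&12=8
esi=M[220]=1
esi=1|20=21
eax=220+4=224
edi=2-1=1
cmp edi, 0  (cmp 1,0)
jne L2: taken
esi=21+17=38
esi=38&12=4
esi=M[224]=-1
esi=(-1)|20=-1
eax=224+4=228
edi=1-1=0
cmp edi, 0  (cmp 0,0)
jne L2: not taken
esi=(-1)-9=-10
mov [216], esi → M[216]=-10
halt.

-10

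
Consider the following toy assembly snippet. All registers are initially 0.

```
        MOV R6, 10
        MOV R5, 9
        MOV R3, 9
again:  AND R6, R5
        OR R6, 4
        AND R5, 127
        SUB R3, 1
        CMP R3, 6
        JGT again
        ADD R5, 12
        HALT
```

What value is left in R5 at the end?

21

R6=10
R5=9
R3=9
R6=10&9=8
R6=8|4=12
R5=9&127=9
R3=9-1=8
CMP R3, 6  (cmp 8,6)
JGT again: taken
R6=12&9=8
R6=8|4=12
R5=9&127=9
R3=8-1=7
CMP R3, 6  (cmp 7,6)
JGT again: taken
R6=12&9=8
R6=8|4=12
R5=9&127=9
R3=7-1=6
CMP R3, 6  (cmp 6,6)
JGT again: not taken
R5=9+12=21
halt.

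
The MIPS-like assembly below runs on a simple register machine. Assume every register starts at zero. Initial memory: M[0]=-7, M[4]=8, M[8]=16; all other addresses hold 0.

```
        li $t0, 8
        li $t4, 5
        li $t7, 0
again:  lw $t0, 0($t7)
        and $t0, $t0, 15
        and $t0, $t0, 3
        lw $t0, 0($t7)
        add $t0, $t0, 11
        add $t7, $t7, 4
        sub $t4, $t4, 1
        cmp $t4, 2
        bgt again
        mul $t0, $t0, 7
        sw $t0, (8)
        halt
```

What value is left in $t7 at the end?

12

li $t0, 8 → $t0=8
li $t4, 5 → $t4=5
li $t7, 0 → $t7=0
lw $t0, 0($t7) → $t0=M[0]=-7
and $t0, $t0, 15 → $t0=(-7)&15=9
and $t0, $t0, 3 → $t0=9&3=1
lw $t0, 0($t7) → $t0=M[0]=-7
add $t0, $t0, 11 → $t0=(-7)+11=4
add $t7, $t7, 4 → $t7=0+4=4
sub $t4, $t4, 1 → $t4=5-1=4
cmp $t4, 2  (cmp 4,2)
bgt again: taken
lw $t0, 0($t7) → $t0=M[4]=8
and $t0, $t0, 15 → $t0=8&15=8
and $t0, $t0, 3 → $t0=8&3=0
lw $t0, 0($t7) → $t0=M[4]=8
add $t0, $t0, 11 → $t0=8+11=19
add $t7, $t7, 4 → $t7=4+4=8
sub $t4, $t4, 1 → $t4=4-1=3
cmp $t4, 2  (cmp 3,2)
bgt again: taken
lw $t0, 0($t7) → $t0=M[8]=16
and $t0, $t0, 15 → $t0=16&15=0
and $t0, $t0, 3 → $t0=0&3=0
lw $t0, 0($t7) → $t0=M[8]=16
add $t0, $t0, 11 → $t0=16+11=27
add $t7, $t7, 4 → $t7=8+4=12
sub $t4, $t4, 1 → $t4=3-1=2
cmp $t4, 2  (cmp 2,2)
bgt again: not taken
mul $t0, $t0, 7 → $t0=27*7=189
sw $t0, (8) → M[8]=189
halt.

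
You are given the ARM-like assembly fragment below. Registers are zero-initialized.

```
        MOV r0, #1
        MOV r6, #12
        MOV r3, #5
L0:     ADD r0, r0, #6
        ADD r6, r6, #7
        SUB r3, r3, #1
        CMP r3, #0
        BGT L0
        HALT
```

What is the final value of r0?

r0=1
r6=12
r3=5
r0=1+6=7
r6=12+7=19
r3=5-1=4
CMP r3, #0  (cmp 4,0)
BGT L0: taken
r0=7+6=13
r6=19+7=26
r3=4-1=3
CMP r3, #0  (cmp 3,0)
BGT L0: taken
r0=13+6=19
r6=26+7=33
r3=3-1=2
CMP r3, #0  (cmp 2,0)
BGT L0: taken
r0=19+6=25
r6=33+7=40
r3=2-1=1
CMP r3, #0  (cmp 1,0)
BGT L0: taken
r0=25+6=31
r6=40+7=47
r3=1-1=0
CMP r3, #0  (cmp 0,0)
BGT L0: not taken
halt.

31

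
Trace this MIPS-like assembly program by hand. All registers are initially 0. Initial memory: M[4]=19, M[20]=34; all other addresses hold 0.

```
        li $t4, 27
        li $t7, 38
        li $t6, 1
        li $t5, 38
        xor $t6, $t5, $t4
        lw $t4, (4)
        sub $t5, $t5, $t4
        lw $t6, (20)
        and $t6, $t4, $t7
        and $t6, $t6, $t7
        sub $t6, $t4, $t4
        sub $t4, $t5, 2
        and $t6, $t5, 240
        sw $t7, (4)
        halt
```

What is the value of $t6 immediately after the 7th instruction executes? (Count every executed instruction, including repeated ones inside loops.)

61

after li $t4, 27: $t4=27
after li $t7, 38: $t7=38
after li $t6, 1: $t6=1
after li $t5, 38: $t5=38
after xor $t6, $t5, $t4: $t6=38^27=61
after lw $t4, (4): $t4=M[4]=19
after sub $t5, $t5, $t4: $t5=38-19=19
After step 7: $t6 = 61.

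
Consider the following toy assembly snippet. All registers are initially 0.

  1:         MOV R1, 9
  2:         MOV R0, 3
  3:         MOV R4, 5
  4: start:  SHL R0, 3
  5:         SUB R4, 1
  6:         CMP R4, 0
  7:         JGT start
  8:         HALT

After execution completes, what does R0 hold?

after MOV R1, 9: R1=9
after MOV R0, 3: R0=3
after MOV R4, 5: R4=5
after SHL R0, 3: R0=3<<3=24
after SUB R4, 1: R4=5-1=4
CMP R4, 0  (cmp 4,0)
JGT start: taken
after SHL R0, 3: R0=24<<3=192
after SUB R4, 1: R4=4-1=3
CMP R4, 0  (cmp 3,0)
JGT start: taken
after SHL R0, 3: R0=192<<3=1536
after SUB R4, 1: R4=3-1=2
CMP R4, 0  (cmp 2,0)
JGT start: taken
after SHL R0, 3: R0=1536<<3=12288
after SUB R4, 1: R4=2-1=1
CMP R4, 0  (cmp 1,0)
JGT start: taken
after SHL R0, 3: R0=12288<<3=98304
after SUB R4, 1: R4=1-1=0
CMP R4, 0  (cmp 0,0)
JGT start: not taken
halt.

98304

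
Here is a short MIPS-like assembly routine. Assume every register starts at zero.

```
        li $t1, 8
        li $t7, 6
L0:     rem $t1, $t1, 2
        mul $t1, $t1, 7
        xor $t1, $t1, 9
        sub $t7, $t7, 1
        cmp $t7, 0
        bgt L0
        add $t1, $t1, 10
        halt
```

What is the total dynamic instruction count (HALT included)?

40

$t1=8
$t7=6
$t1=8%2=0
$t1=0*7=0
$t1=0^9=9
$t7=6-1=5
cmp $t7, 0  (cmp 5,0)
bgt L0: taken
$t1=9%2=1
$t1=1*7=7
$t1=7^9=14
$t7=5-1=4
cmp $t7, 0  (cmp 4,0)
bgt L0: taken
$t1=14%2=0
$t1=0*7=0
$t1=0^9=9
$t7=4-1=3
cmp $t7, 0  (cmp 3,0)
bgt L0: taken
$t1=9%2=1
$t1=1*7=7
$t1=7^9=14
$t7=3-1=2
cmp $t7, 0  (cmp 2,0)
bgt L0: taken
$t1=14%2=0
$t1=0*7=0
$t1=0^9=9
$t7=2-1=1
cmp $t7, 0  (cmp 1,0)
bgt L0: taken
$t1=9%2=1
$t1=1*7=7
$t1=7^9=14
$t7=1-1=0
cmp $t7, 0  (cmp 0,0)
bgt L0: not taken
$t1=14+10=24
halt.
Total executed instructions: 40.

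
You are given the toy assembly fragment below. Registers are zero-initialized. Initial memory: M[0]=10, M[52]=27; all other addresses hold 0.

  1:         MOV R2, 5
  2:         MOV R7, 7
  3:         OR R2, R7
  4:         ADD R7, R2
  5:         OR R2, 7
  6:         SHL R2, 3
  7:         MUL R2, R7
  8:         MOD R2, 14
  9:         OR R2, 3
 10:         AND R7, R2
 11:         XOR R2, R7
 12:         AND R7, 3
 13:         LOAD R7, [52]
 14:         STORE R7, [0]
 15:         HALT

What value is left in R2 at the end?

1

after MOV R2, 5: R2=5
after MOV R7, 7: R7=7
after OR R2, R7: R2=5|7=7
after ADD R7, R2: R7=7+7=14
after OR R2, 7: R2=7|7=7
after SHL R2, 3: R2=7<<3=56
after MUL R2, R7: R2=56*14=784
after MOD R2, 14: R2=784%14=0
after OR R2, 3: R2=0|3=3
after AND R7, R2: R7=14&3=2
after XOR R2, R7: R2=3^2=1
after AND R7, 3: R7=2&3=2
after LOAD R7, [52]: R7=M[52]=27
STORE R7, [0] → M[0]=27
halt.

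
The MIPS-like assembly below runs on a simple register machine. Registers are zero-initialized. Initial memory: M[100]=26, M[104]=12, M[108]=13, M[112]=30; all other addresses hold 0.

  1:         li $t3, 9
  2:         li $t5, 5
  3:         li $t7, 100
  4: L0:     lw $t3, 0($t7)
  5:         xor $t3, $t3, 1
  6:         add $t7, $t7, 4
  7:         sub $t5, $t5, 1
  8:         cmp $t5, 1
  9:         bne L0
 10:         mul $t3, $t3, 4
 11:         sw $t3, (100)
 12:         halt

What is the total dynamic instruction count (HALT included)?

30

after li $t3, 9: $t3=9
after li $t5, 5: $t5=5
after li $t7, 100: $t7=100
after lw $t3, 0($t7): $t3=M[100]=26
after xor $t3, $t3, 1: $t3=26^1=27
after add $t7, $t7, 4: $t7=100+4=104
after sub $t5, $t5, 1: $t5=5-1=4
cmp $t5, 1  (cmp 4,1)
bne L0: taken
after lw $t3, 0($t7): $t3=M[104]=12
after xor $t3, $t3, 1: $t3=12^1=13
after add $t7, $t7, 4: $t7=104+4=108
after sub $t5, $t5, 1: $t5=4-1=3
cmp $t5, 1  (cmp 3,1)
bne L0: taken
after lw $t3, 0($t7): $t3=M[108]=13
after xor $t3, $t3, 1: $t3=13^1=12
after add $t7, $t7, 4: $t7=108+4=112
after sub $t5, $t5, 1: $t5=3-1=2
cmp $t5, 1  (cmp 2,1)
bne L0: taken
after lw $t3, 0($t7): $t3=M[112]=30
after xor $t3, $t3, 1: $t3=30^1=31
after add $t7, $t7, 4: $t7=112+4=116
after sub $t5, $t5, 1: $t5=2-1=1
cmp $t5, 1  (cmp 1,1)
bne L0: not taken
after mul $t3, $t3, 4: $t3=31*4=124
sw $t3, (100) → M[100]=124
halt.
Total executed instructions: 30.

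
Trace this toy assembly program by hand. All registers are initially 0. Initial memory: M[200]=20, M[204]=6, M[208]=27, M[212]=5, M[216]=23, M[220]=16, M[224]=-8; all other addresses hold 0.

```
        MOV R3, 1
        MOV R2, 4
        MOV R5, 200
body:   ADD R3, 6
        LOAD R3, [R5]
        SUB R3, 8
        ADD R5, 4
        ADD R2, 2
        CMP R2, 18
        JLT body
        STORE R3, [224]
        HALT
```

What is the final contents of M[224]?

-16

R3=1
R2=4
R5=200
R3=1+6=7
R3=M[200]=20
R3=20-8=12
R5=200+4=204
R2=4+2=6
CMP R2, 18  (cmp 6,18)
JLT body: taken
R3=12+6=18
R3=M[204]=6
R3=6-8=-2
R5=204+4=208
R2=6+2=8
CMP R2, 18  (cmp 8,18)
JLT body: taken
R3=(-2)+6=4
R3=M[208]=27
R3=27-8=19
R5=208+4=212
R2=8+2=10
CMP R2, 18  (cmp 10,18)
JLT body: taken
R3=19+6=25
R3=M[212]=5
R3=5-8=-3
R5=212+4=216
R2=10+2=12
CMP R2, 18  (cmp 12,18)
JLT body: taken
R3=(-3)+6=3
R3=M[216]=23
R3=23-8=15
R5=216+4=220
R2=12+2=14
CMP R2, 18  (cmp 14,18)
JLT body: taken
R3=15+6=21
R3=M[220]=16
R3=16-8=8
R5=220+4=224
R2=14+2=16
CMP R2, 18  (cmp 16,18)
JLT body: taken
R3=8+6=14
R3=M[224]=-8
R3=(-8)-8=-16
R5=224+4=228
R2=16+2=18
CMP R2, 18  (cmp 18,18)
JLT body: not taken
STORE R3, [224] → M[224]=-16
halt.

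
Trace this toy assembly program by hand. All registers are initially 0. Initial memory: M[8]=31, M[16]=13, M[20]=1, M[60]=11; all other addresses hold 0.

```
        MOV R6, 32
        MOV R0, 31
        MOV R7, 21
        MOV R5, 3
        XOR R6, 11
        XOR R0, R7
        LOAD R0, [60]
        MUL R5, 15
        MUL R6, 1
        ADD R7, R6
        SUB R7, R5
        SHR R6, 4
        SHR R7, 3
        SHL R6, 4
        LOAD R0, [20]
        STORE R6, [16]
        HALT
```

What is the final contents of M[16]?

32

after MOV R6, 32: R6=32
after MOV R0, 31: R0=31
after MOV R7, 21: R7=21
after MOV R5, 3: R5=3
after XOR R6, 11: R6=32^11=43
after XOR R0, R7: R0=31^21=10
after LOAD R0, [60]: R0=M[60]=11
after MUL R5, 15: R5=3*15=45
after MUL R6, 1: R6=43*1=43
after ADD R7, R6: R7=21+43=64
after SUB R7, R5: R7=64-45=19
after SHR R6, 4: R6=43>>4=2
after SHR R7, 3: R7=19>>3=2
after SHL R6, 4: R6=2<<4=32
after LOAD R0, [20]: R0=M[20]=1
STORE R6, [16] → M[16]=32
halt.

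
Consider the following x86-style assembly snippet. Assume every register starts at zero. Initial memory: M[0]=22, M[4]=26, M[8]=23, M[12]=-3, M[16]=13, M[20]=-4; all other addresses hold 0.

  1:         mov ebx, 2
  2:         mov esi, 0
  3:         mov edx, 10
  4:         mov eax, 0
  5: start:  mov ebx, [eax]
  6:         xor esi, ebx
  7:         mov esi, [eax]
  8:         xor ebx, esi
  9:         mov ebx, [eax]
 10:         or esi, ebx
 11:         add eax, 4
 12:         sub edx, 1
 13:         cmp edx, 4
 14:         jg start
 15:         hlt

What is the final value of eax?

mov ebx, 2 → ebx=2
mov esi, 0 → esi=0
mov edx, 10 → edx=10
mov eax, 0 → eax=0
mov ebx, [eax] → ebx=M[0]=22
xor esi, ebx → esi=0^22=22
mov esi, [eax] → esi=M[0]=22
xor ebx, esi → ebx=22^22=0
mov ebx, [eax] → ebx=M[0]=22
or esi, ebx → esi=22|22=22
add eax, 4 → eax=0+4=4
sub edx, 1 → edx=10-1=9
cmp edx, 4  (cmp 9,4)
jg start: taken
mov ebx, [eax] → ebx=M[4]=26
xor esi, ebx → esi=22^26=12
mov esi, [eax] → esi=M[4]=26
xor ebx, esi → ebx=26^26=0
mov ebx, [eax] → ebx=M[4]=26
or esi, ebx → esi=26|26=26
add eax, 4 → eax=4+4=8
sub edx, 1 → edx=9-1=8
cmp edx, 4  (cmp 8,4)
jg start: taken
mov ebx, [eax] → ebx=M[8]=23
xor esi, ebx → esi=26^23=13
mov esi, [eax] → esi=M[8]=23
xor ebx, esi → ebx=23^23=0
mov ebx, [eax] → ebx=M[8]=23
or esi, ebx → esi=23|23=23
add eax, 4 → eax=8+4=12
sub edx, 1 → edx=8-1=7
cmp edx, 4  (cmp 7,4)
jg start: taken
mov ebx, [eax] → ebx=M[12]=-3
xor esi, ebx → esi=23^(-3)=-22
mov esi, [eax] → esi=M[12]=-3
xor ebx, esi → ebx=(-3)^(-3)=0
mov ebx, [eax] → ebx=M[12]=-3
or esi, ebx → esi=(-3)|(-3)=-3
add eax, 4 → eax=12+4=16
sub edx, 1 → edx=7-1=6
cmp edx, 4  (cmp 6,4)
jg start: taken
mov ebx, [eax] → ebx=M[16]=13
xor esi, ebx → esi=(-3)^13=-16
mov esi, [eax] → esi=M[16]=13
xor ebx, esi → ebx=13^13=0
mov ebx, [eax] → ebx=M[16]=13
or esi, ebx → esi=13|13=13
add eax, 4 → eax=16+4=20
sub edx, 1 → edx=6-1=5
cmp edx, 4  (cmp 5,4)
jg start: taken
mov ebx, [eax] → ebx=M[20]=-4
xor esi, ebx → esi=13^(-4)=-15
mov esi, [eax] → esi=M[20]=-4
xor ebx, esi → ebx=(-4)^(-4)=0
mov ebx, [eax] → ebx=M[20]=-4
or esi, ebx → esi=(-4)|(-4)=-4
add eax, 4 → eax=20+4=24
sub edx, 1 → edx=5-1=4
cmp edx, 4  (cmp 4,4)
jg start: not taken
halt.

24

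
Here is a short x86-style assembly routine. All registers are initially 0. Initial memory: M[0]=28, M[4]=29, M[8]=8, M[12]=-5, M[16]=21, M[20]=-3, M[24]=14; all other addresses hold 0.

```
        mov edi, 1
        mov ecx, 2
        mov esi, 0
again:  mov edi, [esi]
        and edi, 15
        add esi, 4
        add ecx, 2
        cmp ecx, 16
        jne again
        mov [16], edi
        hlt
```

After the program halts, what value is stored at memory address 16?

mov edi, 1 → edi=1
mov ecx, 2 → ecx=2
mov esi, 0 → esi=0
mov edi, [esi] → edi=M[0]=28
and edi, 15 → edi=28&15=12
add esi, 4 → esi=0+4=4
add ecx, 2 → ecx=2+2=4
cmp ecx, 16  (cmp 4,16)
jne again: taken
mov edi, [esi] → edi=M[4]=29
and edi, 15 → edi=29&15=13
add esi, 4 → esi=4+4=8
add ecx, 2 → ecx=4+2=6
cmp ecx, 16  (cmp 6,16)
jne again: taken
mov edi, [esi] → edi=M[8]=8
and edi, 15 → edi=8&15=8
add esi, 4 → esi=8+4=12
add ecx, 2 → ecx=6+2=8
cmp ecx, 16  (cmp 8,16)
jne again: taken
mov edi, [esi] → edi=M[12]=-5
and edi, 15 → edi=(-5)&15=11
add esi, 4 → esi=12+4=16
add ecx, 2 → ecx=8+2=10
cmp ecx, 16  (cmp 10,16)
jne again: taken
mov edi, [esi] → edi=M[16]=21
and edi, 15 → edi=21&15=5
add esi, 4 → esi=16+4=20
add ecx, 2 → ecx=10+2=12
cmp ecx, 16  (cmp 12,16)
jne again: taken
mov edi, [esi] → edi=M[20]=-3
and edi, 15 → edi=(-3)&15=13
add esi, 4 → esi=20+4=24
add ecx, 2 → ecx=12+2=14
cmp ecx, 16  (cmp 14,16)
jne again: taken
mov edi, [esi] → edi=M[24]=14
and edi, 15 → edi=14&15=14
add esi, 4 → esi=24+4=28
add ecx, 2 → ecx=14+2=16
cmp ecx, 16  (cmp 16,16)
jne again: not taken
mov [16], edi → M[16]=14
halt.

14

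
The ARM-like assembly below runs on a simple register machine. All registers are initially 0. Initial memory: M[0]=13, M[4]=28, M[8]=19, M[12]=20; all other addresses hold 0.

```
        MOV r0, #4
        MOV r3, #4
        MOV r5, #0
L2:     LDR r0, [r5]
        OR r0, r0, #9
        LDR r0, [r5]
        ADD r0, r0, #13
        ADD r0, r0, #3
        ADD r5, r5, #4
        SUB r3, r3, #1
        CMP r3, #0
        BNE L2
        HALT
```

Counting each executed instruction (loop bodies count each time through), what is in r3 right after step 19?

MOV r0, #4 → r0=4
MOV r3, #4 → r3=4
MOV r5, #0 → r5=0
LDR r0, [r5] → r0=M[0]=13
OR r0, r0, #9 → r0=13|9=13
LDR r0, [r5] → r0=M[0]=13
ADD r0, r0, #13 → r0=13+13=26
ADD r0, r0, #3 → r0=26+3=29
ADD r5, r5, #4 → r5=0+4=4
SUB r3, r3, #1 → r3=4-1=3
CMP r3, #0  (cmp 3,0)
BNE L2: taken
LDR r0, [r5] → r0=M[4]=28
OR r0, r0, #9 → r0=28|9=29
LDR r0, [r5] → r0=M[4]=28
ADD r0, r0, #13 → r0=28+13=41
ADD r0, r0, #3 → r0=41+3=44
ADD r5, r5, #4 → r5=4+4=8
SUB r3, r3, #1 → r3=3-1=2
After step 19: r3 = 2.

2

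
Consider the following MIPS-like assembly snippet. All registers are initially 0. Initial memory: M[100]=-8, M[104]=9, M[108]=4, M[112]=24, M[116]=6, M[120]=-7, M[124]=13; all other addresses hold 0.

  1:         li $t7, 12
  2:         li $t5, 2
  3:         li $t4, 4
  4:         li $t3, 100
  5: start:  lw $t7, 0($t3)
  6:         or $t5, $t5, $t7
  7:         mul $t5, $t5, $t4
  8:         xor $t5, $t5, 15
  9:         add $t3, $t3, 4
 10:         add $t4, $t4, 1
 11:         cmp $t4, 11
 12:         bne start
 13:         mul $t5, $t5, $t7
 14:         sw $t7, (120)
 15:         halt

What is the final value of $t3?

128

after li $t7, 12: $t7=12
after li $t5, 2: $t5=2
after li $t4, 4: $t4=4
after li $t3, 100: $t3=100
after lw $t7, 0($t3): $t7=M[100]=-8
after or $t5, $t5, $t7: $t5=2|(-8)=-6
after mul $t5, $t5, $t4: $t5=(-6)*4=-24
after xor $t5, $t5, 15: $t5=(-24)^15=-25
after add $t3, $t3, 4: $t3=100+4=104
after add $t4, $t4, 1: $t4=4+1=5
cmp $t4, 11  (cmp 5,11)
bne start: taken
after lw $t7, 0($t3): $t7=M[104]=9
after or $t5, $t5, $t7: $t5=(-25)|9=-17
after mul $t5, $t5, $t4: $t5=(-17)*5=-85
after xor $t5, $t5, 15: $t5=(-85)^15=-92
after add $t3, $t3, 4: $t3=104+4=108
after add $t4, $t4, 1: $t4=5+1=6
cmp $t4, 11  (cmp 6,11)
bne start: taken
after lw $t7, 0($t3): $t7=M[108]=4
after or $t5, $t5, $t7: $t5=(-92)|4=-92
after mul $t5, $t5, $t4: $t5=(-92)*6=-552
after xor $t5, $t5, 15: $t5=(-552)^15=-553
after add $t3, $t3, 4: $t3=108+4=112
after add $t4, $t4, 1: $t4=6+1=7
cmp $t4, 11  (cmp 7,11)
bne start: taken
after lw $t7, 0($t3): $t7=M[112]=24
after or $t5, $t5, $t7: $t5=(-553)|24=-545
after mul $t5, $t5, $t4: $t5=(-545)*7=-3815
after xor $t5, $t5, 15: $t5=(-3815)^15=-3818
after add $t3, $t3, 4: $t3=112+4=116
after add $t4, $t4, 1: $t4=7+1=8
cmp $t4, 11  (cmp 8,11)
bne start: taken
after lw $t7, 0($t3): $t7=M[116]=6
after or $t5, $t5, $t7: $t5=(-3818)|6=-3818
after mul $t5, $t5, $t4: $t5=(-3818)*8=-30544
after xor $t5, $t5, 15: $t5=(-30544)^15=-30529
after add $t3, $t3, 4: $t3=116+4=120
after add $t4, $t4, 1: $t4=8+1=9
cmp $t4, 11  (cmp 9,11)
bne start: taken
after lw $t7, 0($t3): $t7=M[120]=-7
after or $t5, $t5, $t7: $t5=(-30529)|(-7)=-1
after mul $t5, $t5, $t4: $t5=(-1)*9=-9
after xor $t5, $t5, 15: $t5=(-9)^15=-8
after add $t3, $t3, 4: $t3=120+4=124
after add $t4, $t4, 1: $t4=9+1=10
cmp $t4, 11  (cmp 10,11)
bne start: taken
after lw $t7, 0($t3): $t7=M[124]=13
after or $t5, $t5, $t7: $t5=(-8)|13=-3
after mul $t5, $t5, $t4: $t5=(-3)*10=-30
after xor $t5, $t5, 15: $t5=(-30)^15=-19
after add $t3, $t3, 4: $t3=124+4=128
after add $t4, $t4, 1: $t4=10+1=11
cmp $t4, 11  (cmp 11,11)
bne start: not taken
after mul $t5, $t5, $t7: $t5=(-19)*13=-247
sw $t7, (120) → M[120]=13
halt.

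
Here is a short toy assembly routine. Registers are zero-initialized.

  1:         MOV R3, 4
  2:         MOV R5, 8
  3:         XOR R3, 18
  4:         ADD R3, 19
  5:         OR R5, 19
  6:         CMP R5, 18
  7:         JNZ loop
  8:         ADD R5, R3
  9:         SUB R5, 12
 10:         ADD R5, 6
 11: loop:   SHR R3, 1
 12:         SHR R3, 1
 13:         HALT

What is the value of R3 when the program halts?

10

MOV R3, 4 → R3=4
MOV R5, 8 → R5=8
XOR R3, 18 → R3=4^18=22
ADD R3, 19 → R3=22+19=41
OR R5, 19 → R5=8|19=27
CMP R5, 18  (cmp 27,18)
JNZ loop: taken
SHR R3, 1 → R3=41>>1=20
SHR R3, 1 → R3=20>>1=10
halt.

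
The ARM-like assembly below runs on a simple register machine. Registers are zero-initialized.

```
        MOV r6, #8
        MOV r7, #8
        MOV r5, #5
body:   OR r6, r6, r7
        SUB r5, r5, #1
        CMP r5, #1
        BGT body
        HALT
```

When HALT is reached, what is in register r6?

MOV r6, #8 → r6=8
MOV r7, #8 → r7=8
MOV r5, #5 → r5=5
OR r6, r6, r7 → r6=8|8=8
SUB r5, r5, #1 → r5=5-1=4
CMP r5, #1  (cmp 4,1)
BGT body: taken
OR r6, r6, r7 → r6=8|8=8
SUB r5, r5, #1 → r5=4-1=3
CMP r5, #1  (cmp 3,1)
BGT body: taken
OR r6, r6, r7 → r6=8|8=8
SUB r5, r5, #1 → r5=3-1=2
CMP r5, #1  (cmp 2,1)
BGT body: taken
OR r6, r6, r7 → r6=8|8=8
SUB r5, r5, #1 → r5=2-1=1
CMP r5, #1  (cmp 1,1)
BGT body: not taken
halt.

8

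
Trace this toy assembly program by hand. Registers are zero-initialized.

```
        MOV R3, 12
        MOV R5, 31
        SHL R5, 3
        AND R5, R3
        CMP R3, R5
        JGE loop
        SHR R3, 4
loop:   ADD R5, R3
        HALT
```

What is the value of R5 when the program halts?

MOV R3, 12 → R3=12
MOV R5, 31 → R5=31
SHL R5, 3 → R5=31<<3=248
AND R5, R3 → R5=248&12=8
CMP R3, R5  (cmp 12,8)
JGE loop: taken
ADD R5, R3 → R5=8+12=20
halt.

20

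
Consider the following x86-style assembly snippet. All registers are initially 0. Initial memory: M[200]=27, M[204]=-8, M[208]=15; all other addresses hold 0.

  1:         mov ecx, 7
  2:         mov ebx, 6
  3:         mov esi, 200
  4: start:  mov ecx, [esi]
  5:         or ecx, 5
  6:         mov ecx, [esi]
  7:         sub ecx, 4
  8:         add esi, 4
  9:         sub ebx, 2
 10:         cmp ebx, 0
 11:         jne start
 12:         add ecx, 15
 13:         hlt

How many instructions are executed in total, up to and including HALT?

after mov ecx, 7: ecx=7
after mov ebx, 6: ebx=6
after mov esi, 200: esi=200
after mov ecx, [esi]: ecx=M[200]=27
after or ecx, 5: ecx=27|5=31
after mov ecx, [esi]: ecx=M[200]=27
after sub ecx, 4: ecx=27-4=23
after add esi, 4: esi=200+4=204
after sub ebx, 2: ebx=6-2=4
cmp ebx, 0  (cmp 4,0)
jne start: taken
after mov ecx, [esi]: ecx=M[204]=-8
after or ecx, 5: ecx=(-8)|5=-3
after mov ecx, [esi]: ecx=M[204]=-8
after sub ecx, 4: ecx=(-8)-4=-12
after add esi, 4: esi=204+4=208
after sub ebx, 2: ebx=4-2=2
cmp ebx, 0  (cmp 2,0)
jne start: taken
after mov ecx, [esi]: ecx=M[208]=15
after or ecx, 5: ecx=15|5=15
after mov ecx, [esi]: ecx=M[208]=15
after sub ecx, 4: ecx=15-4=11
after add esi, 4: esi=208+4=212
after sub ebx, 2: ebx=2-2=0
cmp ebx, 0  (cmp 0,0)
jne start: not taken
after add ecx, 15: ecx=11+15=26
halt.
Total executed instructions: 29.

29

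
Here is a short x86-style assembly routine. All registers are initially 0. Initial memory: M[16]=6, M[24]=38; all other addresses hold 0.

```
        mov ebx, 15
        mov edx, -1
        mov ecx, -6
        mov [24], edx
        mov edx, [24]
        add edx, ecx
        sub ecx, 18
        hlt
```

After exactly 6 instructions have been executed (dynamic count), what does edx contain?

-7

ebx=15
edx=-1
ecx=-6
mov [24], edx → M[24]=-1
edx=M[24]=-1
edx=(-1)+(-6)=-7
After step 6: edx = -7.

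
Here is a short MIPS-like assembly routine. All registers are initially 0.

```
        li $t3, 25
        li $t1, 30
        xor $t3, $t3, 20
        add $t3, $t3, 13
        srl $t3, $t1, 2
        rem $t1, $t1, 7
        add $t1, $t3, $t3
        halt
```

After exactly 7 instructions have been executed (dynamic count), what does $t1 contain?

14

li $t3, 25 → $t3=25
li $t1, 30 → $t1=30
xor $t3, $t3, 20 → $t3=25^20=13
add $t3, $t3, 13 → $t3=13+13=26
srl $t3, $t1, 2 → $t3=30>>2=7
rem $t1, $t1, 7 → $t1=30%7=2
add $t1, $t3, $t3 → $t1=7+7=14
After step 7: $t1 = 14.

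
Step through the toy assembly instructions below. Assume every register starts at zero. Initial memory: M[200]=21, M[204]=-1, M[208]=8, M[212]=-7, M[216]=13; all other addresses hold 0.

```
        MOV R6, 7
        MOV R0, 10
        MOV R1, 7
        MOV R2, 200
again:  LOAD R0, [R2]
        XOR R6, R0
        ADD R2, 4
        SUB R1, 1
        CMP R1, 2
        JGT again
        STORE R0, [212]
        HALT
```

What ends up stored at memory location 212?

13

MOV R6, 7 → R6=7
MOV R0, 10 → R0=10
MOV R1, 7 → R1=7
MOV R2, 200 → R2=200
LOAD R0, [R2] → R0=M[200]=21
XOR R6, R0 → R6=7^21=18
ADD R2, 4 → R2=200+4=204
SUB R1, 1 → R1=7-1=6
CMP R1, 2  (cmp 6,2)
JGT again: taken
LOAD R0, [R2] → R0=M[204]=-1
XOR R6, R0 → R6=18^(-1)=-19
ADD R2, 4 → R2=204+4=208
SUB R1, 1 → R1=6-1=5
CMP R1, 2  (cmp 5,2)
JGT again: taken
LOAD R0, [R2] → R0=M[208]=8
XOR R6, R0 → R6=(-19)^8=-27
ADD R2, 4 → R2=208+4=212
SUB R1, 1 → R1=5-1=4
CMP R1, 2  (cmp 4,2)
JGT again: taken
LOAD R0, [R2] → R0=M[212]=-7
XOR R6, R0 → R6=(-27)^(-7)=28
ADD R2, 4 → R2=212+4=216
SUB R1, 1 → R1=4-1=3
CMP R1, 2  (cmp 3,2)
JGT again: taken
LOAD R0, [R2] → R0=M[216]=13
XOR R6, R0 → R6=28^13=17
ADD R2, 4 → R2=216+4=220
SUB R1, 1 → R1=3-1=2
CMP R1, 2  (cmp 2,2)
JGT again: not taken
STORE R0, [212] → M[212]=13
halt.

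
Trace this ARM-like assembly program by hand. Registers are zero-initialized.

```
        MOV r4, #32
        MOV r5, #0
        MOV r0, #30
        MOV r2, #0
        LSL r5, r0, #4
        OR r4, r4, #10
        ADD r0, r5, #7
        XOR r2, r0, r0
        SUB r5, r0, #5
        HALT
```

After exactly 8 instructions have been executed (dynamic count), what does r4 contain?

after MOV r4, #32: r4=32
after MOV r5, #0: r5=0
after MOV r0, #30: r0=30
after MOV r2, #0: r2=0
after LSL r5, r0, #4: r5=30<<4=480
after OR r4, r4, #10: r4=32|10=42
after ADD r0, r5, #7: r0=480+7=487
after XOR r2, r0, r0: r2=487^487=0
After step 8: r4 = 42.

42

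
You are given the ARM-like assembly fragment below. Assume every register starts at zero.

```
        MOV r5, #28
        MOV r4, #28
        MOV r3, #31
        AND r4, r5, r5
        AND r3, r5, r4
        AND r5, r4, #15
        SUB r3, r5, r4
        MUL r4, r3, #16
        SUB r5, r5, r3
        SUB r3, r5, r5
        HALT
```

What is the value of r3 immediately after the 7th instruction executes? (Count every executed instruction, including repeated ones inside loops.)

-16

MOV r5, #28 → r5=28
MOV r4, #28 → r4=28
MOV r3, #31 → r3=31
AND r4, r5, r5 → r4=28&28=28
AND r3, r5, r4 → r3=28&28=28
AND r5, r4, #15 → r5=28&15=12
SUB r3, r5, r4 → r3=12-28=-16
After step 7: r3 = -16.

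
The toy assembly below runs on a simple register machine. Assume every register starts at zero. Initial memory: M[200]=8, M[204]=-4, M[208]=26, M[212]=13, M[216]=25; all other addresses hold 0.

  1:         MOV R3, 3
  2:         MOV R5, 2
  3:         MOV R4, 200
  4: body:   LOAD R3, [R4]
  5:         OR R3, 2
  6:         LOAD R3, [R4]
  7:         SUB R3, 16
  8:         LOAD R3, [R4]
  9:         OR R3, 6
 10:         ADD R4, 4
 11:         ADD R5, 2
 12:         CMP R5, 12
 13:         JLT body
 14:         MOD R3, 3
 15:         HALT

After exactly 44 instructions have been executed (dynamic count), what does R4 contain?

MOV R3, 3 → R3=3
MOV R5, 2 → R5=2
MOV R4, 200 → R4=200
LOAD R3, [R4] → R3=M[200]=8
OR R3, 2 → R3=8|2=10
LOAD R3, [R4] → R3=M[200]=8
SUB R3, 16 → R3=8-16=-8
LOAD R3, [R4] → R3=M[200]=8
OR R3, 6 → R3=8|6=14
ADD R4, 4 → R4=200+4=204
ADD R5, 2 → R5=2+2=4
CMP R5, 12  (cmp 4,12)
JLT body: taken
LOAD R3, [R4] → R3=M[204]=-4
OR R3, 2 → R3=(-4)|2=-2
LOAD R3, [R4] → R3=M[204]=-4
SUB R3, 16 → R3=(-4)-16=-20
LOAD R3, [R4] → R3=M[204]=-4
OR R3, 6 → R3=(-4)|6=-2
ADD R4, 4 → R4=204+4=208
ADD R5, 2 → R5=4+2=6
CMP R5, 12  (cmp 6,12)
JLT body: taken
LOAD R3, [R4] → R3=M[208]=26
OR R3, 2 → R3=26|2=26
LOAD R3, [R4] → R3=M[208]=26
SUB R3, 16 → R3=26-16=10
LOAD R3, [R4] → R3=M[208]=26
OR R3, 6 → R3=26|6=30
ADD R4, 4 → R4=208+4=212
ADD R5, 2 → R5=6+2=8
CMP R5, 12  (cmp 8,12)
JLT body: taken
LOAD R3, [R4] → R3=M[212]=13
OR R3, 2 → R3=13|2=15
LOAD R3, [R4] → R3=M[212]=13
SUB R3, 16 → R3=13-16=-3
LOAD R3, [R4] → R3=M[212]=13
OR R3, 6 → R3=13|6=15
ADD R4, 4 → R4=212+4=216
ADD R5, 2 → R5=8+2=10
CMP R5, 12  (cmp 10,12)
JLT body: taken
LOAD R3, [R4] → R3=M[216]=25
After step 44: R4 = 216.

216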